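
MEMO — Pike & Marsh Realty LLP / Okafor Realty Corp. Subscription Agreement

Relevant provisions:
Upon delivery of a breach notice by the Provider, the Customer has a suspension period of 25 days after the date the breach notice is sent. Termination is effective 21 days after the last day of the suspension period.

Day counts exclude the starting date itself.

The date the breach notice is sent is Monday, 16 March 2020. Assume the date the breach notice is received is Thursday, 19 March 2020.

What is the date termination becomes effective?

Adding 25 calendar days to 16 March 2020 gives 10 April 2020, which is the last day of the suspension period.
The date termination becomes effective: 10 April 2020 + 21 days = 1 May 2020.

1 May 2020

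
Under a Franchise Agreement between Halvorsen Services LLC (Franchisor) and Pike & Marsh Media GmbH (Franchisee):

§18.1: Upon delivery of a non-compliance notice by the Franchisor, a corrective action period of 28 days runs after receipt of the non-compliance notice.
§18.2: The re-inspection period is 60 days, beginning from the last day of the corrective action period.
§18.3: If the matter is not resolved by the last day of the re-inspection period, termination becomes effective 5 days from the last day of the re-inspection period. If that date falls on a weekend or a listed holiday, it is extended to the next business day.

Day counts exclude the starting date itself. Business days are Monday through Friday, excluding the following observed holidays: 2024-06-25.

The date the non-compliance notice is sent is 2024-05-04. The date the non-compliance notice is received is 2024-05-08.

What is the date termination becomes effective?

2024-08-09

The last day of the corrective action period: 28 calendar days after 2024-05-08 is 2024-06-05.
The last day of the re-inspection period: 2024-06-05 + 60 days = 2024-08-04.
The date termination becomes effective: 2024-08-04 + 5 days = 2024-08-09. 2024-08-09 is a Friday and is not a listed holiday, so no roll-forward applies.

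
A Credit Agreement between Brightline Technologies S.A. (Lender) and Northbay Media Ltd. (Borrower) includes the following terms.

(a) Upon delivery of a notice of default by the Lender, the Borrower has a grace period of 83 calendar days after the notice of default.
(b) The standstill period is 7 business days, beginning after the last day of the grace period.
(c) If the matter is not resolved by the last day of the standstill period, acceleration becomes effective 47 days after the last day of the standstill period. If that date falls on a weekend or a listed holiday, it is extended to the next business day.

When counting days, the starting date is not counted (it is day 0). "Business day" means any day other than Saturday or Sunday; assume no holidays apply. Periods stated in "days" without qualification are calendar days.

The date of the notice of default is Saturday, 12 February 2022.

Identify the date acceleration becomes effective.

Adding 83 calendar days to 12 February 2022 gives 6 May 2022, which is the last day of the grace period.
From Friday, 6 May 2022, 7 business days (May 9, May 10, May 11, May 12, May 13, May 16, May 17, skipping weekends) brings us to Tuesday, 17 May 2022, which is the last day of the standstill period.
The date acceleration becomes effective: 17 May 2022 + 47 days = 3 July 2022. That falls on a Sunday, so it rolls to the next business day, Monday, 4 July 2022.

4 July 2022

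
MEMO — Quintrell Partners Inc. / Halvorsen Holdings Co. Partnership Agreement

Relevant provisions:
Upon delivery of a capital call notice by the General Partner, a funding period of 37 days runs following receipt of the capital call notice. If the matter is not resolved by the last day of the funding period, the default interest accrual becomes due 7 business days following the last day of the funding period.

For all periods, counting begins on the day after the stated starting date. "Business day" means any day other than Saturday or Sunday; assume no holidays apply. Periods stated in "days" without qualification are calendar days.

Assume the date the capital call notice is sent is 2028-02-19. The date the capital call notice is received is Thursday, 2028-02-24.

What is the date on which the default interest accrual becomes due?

2028-04-11

The last day of the funding period: 37 calendar days after 2028-02-24 is 2028-04-01.
The date on which the default interest accrual becomes due: counting 7 business days from Saturday, 2028-04-01 (Apr 3, Apr 4, Apr 5, Apr 6, Apr 7, Apr 10, Apr 11, skipping weekends) reaches Tuesday, 2028-04-11.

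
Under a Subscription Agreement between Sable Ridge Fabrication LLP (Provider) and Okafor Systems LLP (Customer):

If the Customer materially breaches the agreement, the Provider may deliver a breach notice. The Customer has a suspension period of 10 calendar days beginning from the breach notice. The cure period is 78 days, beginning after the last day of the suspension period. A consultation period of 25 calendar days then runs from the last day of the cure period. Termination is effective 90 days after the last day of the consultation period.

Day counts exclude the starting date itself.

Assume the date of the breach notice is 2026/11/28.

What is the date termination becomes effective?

The last day of the suspension period: 10 calendar days after 2026/11/28 is 2026/12/08.
The last day of the cure period: 78 calendar days after 2026/12/08 is 2027/02/24.
The last day of the consultation period: 25 calendar days after 2027/02/24 is 2027/03/21.
Adding 90 calendar days to 2027/03/21 gives 2027/06/19, which is the date termination becomes effective.

2027/06/19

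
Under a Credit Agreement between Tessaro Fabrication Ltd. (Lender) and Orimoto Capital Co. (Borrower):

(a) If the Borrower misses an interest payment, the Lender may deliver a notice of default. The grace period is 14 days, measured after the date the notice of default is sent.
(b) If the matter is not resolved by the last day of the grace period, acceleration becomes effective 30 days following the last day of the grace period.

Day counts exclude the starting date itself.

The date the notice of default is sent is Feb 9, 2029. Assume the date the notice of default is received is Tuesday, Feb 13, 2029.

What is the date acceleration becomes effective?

Mar 25, 2029

Adding 14 calendar days to Feb 9, 2029 gives Feb 23, 2029, which is the last day of the grace period.
Adding 30 calendar days to Feb 23, 2029 gives Mar 25, 2029, which is the date acceleration becomes effective.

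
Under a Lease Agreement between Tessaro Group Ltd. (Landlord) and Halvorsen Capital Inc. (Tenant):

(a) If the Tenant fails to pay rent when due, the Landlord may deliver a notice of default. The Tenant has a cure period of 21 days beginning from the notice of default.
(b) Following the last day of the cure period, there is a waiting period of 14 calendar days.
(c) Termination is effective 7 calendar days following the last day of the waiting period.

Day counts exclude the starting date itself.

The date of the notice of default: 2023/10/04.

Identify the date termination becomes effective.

2023/11/15

The last day of the cure period: 21 calendar days after 2023/10/04 is 2023/10/25.
The last day of the waiting period: 2023/10/25 + 14 days = 2023/11/08.
Adding 7 calendar days to 2023/11/08 gives 2023/11/15, which is the date termination becomes effective.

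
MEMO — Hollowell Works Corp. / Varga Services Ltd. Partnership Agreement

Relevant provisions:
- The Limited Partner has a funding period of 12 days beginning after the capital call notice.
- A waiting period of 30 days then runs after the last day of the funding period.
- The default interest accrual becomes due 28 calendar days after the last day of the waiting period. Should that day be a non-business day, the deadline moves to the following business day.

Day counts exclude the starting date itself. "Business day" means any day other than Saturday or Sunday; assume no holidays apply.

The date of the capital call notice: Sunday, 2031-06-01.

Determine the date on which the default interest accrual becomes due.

2031-08-11

Adding 12 calendar days to 2031-06-01 gives 2031-06-13, which is the last day of the funding period.
The last day of the waiting period: 30 calendar days after 2031-06-13 is 2031-07-13.
The date on which the default interest accrual becomes due: 2031-07-13 + 28 days = 2031-08-10. That falls on a Sunday, so it rolls to the next business day, Monday, 2031-08-11.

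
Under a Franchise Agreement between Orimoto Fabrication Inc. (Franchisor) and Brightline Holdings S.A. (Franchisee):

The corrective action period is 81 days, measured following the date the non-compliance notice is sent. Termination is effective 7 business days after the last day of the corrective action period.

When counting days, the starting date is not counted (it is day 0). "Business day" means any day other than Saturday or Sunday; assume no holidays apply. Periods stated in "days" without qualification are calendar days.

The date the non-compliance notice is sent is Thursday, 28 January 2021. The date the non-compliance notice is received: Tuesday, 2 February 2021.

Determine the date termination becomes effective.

28 April 2021

The last day of the corrective action period: 81 calendar days after 28 January 2021 is 19 April 2021.
The date termination becomes effective: counting 7 business days from Monday, 19 April 2021 (Apr 20, Apr 21, Apr 22, Apr 23, Apr 26, Apr 27, Apr 28, skipping weekends) reaches Wednesday, 28 April 2021.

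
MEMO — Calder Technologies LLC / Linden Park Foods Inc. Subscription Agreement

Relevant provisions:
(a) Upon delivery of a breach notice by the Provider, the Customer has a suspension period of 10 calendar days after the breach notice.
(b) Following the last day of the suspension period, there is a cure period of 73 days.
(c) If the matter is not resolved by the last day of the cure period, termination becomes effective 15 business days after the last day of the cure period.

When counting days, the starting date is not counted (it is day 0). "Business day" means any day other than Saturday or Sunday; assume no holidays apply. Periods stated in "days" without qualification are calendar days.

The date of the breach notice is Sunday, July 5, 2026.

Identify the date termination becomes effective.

The last day of the suspension period: 10 calendar days after July 5, 2026 is July 15, 2026.
Adding 73 calendar days to July 15, 2026 gives September 26, 2026, which is the last day of the cure period.
The date termination becomes effective: 15 business days after Saturday, September 26, 2026, skipping weekends — Sep 28, Sep 29, Sep 30, Oct 1, …, Oct 14, Oct 15, Oct 16 — lands on Friday, October 16, 2026.

October 16, 2026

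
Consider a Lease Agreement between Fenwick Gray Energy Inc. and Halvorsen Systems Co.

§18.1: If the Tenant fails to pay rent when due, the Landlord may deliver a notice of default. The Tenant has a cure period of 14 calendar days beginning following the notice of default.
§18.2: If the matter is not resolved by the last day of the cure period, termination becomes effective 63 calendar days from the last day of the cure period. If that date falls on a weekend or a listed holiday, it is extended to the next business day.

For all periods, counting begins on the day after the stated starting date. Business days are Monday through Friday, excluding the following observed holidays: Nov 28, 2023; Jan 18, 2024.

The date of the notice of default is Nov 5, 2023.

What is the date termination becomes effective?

Jan 22, 2024

The last day of the cure period: 14 calendar days after Nov 5, 2023 is Nov 19, 2023.
The date termination becomes effective: 63 calendar days after Nov 19, 2023 is Jan 21, 2024. That falls on a Sunday, so it rolls to the next business day, Monday, Jan 22, 2024.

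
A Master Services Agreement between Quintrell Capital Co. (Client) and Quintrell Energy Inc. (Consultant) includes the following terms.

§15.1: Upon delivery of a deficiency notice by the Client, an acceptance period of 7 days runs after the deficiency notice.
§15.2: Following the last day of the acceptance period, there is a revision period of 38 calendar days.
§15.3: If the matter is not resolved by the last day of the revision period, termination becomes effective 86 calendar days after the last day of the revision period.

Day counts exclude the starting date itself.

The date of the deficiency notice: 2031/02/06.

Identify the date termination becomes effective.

The last day of the acceptance period: 2031/02/06 + 7 days = 2031/02/13.
The last day of the revision period: 38 calendar days after 2031/02/13 is 2031/03/23.
The date termination becomes effective: 86 calendar days after 2031/03/23 is 2031/06/17.

2031/06/17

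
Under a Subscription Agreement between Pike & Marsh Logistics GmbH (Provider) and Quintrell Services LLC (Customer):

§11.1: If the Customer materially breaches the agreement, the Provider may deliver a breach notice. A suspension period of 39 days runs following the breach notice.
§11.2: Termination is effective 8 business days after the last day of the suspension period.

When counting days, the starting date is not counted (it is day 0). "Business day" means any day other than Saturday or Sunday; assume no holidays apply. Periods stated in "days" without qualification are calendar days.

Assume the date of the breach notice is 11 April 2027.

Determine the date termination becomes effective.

1 June 2027

The last day of the suspension period: 39 calendar days after 11 April 2027 is 20 May 2027.
From Thursday, 20 May 2027, 8 business days (May 21, May 24, May 25, May 26, May 27, May 28, May 31, Jun 1, skipping weekends) brings us to Tuesday, 1 June 2027, which is the date termination becomes effective.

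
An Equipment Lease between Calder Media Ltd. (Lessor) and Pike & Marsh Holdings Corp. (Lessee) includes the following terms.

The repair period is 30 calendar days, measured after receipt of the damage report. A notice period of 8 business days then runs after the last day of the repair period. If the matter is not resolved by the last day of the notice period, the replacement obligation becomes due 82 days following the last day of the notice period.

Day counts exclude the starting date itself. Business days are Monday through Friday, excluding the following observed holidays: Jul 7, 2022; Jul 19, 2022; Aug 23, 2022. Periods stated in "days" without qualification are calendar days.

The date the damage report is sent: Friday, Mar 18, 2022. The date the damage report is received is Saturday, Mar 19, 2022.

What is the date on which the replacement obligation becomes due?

The last day of the repair period: Mar 19, 2022 + 30 days = Apr 18, 2022.
The last day of the notice period: counting 8 business days from Monday, Apr 18, 2022 (Apr 19, Apr 20, Apr 21, Apr 22, Apr 25, Apr 26, Apr 27, Apr 28, skipping weekends) reaches Thursday, Apr 28, 2022.
The date on which the replacement obligation becomes due: 82 calendar days after Apr 28, 2022 is Jul 19, 2022.

Jul 19, 2022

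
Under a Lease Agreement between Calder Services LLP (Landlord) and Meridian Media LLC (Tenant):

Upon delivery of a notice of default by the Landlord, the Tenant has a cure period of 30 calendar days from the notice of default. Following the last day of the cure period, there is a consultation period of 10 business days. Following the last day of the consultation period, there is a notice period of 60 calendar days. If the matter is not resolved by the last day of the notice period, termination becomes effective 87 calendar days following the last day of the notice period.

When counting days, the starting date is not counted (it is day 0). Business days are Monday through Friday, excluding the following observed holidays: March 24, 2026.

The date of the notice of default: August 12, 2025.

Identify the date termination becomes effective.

The last day of the cure period: 30 calendar days after August 12, 2025 is September 11, 2025.
The last day of the consultation period: 10 business days after Thursday, September 11, 2025, skipping weekends — Sep 12, Sep 15, Sep 16, Sep 17, Sep 18, Sep 19, Sep 22, Sep 23, Sep 24, Sep 25 — lands on Thursday, September 25, 2025.
The last day of the notice period: 60 calendar days after September 25, 2025 is November 24, 2025.
The date termination becomes effective: November 24, 2025 + 87 days = February 19, 2026.

February 19, 2026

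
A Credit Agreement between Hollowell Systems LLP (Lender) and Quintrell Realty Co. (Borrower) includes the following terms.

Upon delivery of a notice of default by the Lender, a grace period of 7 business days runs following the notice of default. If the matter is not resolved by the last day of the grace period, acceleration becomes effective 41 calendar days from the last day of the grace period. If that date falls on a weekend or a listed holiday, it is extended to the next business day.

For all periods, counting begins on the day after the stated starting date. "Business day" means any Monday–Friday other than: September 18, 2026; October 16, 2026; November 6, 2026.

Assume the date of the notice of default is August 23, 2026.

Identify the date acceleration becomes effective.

October 12, 2026

The last day of the grace period: 7 business days after Sunday, August 23, 2026, skipping weekends — Aug 24, Aug 25, Aug 26, Aug 27, Aug 28, Aug 31, Sep 1 — lands on Tuesday, September 1, 2026.
The date acceleration becomes effective: 41 calendar days after September 1, 2026 is October 12, 2026. October 12, 2026 is a Monday and is not a listed holiday, so no roll-forward applies.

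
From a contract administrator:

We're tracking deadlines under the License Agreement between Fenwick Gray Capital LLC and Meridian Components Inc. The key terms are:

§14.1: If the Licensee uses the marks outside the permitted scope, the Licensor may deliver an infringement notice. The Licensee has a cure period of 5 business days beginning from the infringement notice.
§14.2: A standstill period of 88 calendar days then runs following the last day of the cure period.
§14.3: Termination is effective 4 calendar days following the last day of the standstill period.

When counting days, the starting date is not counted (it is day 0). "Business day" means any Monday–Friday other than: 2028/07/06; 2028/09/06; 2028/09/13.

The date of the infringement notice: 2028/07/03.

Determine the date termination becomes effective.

2028/10/11

The last day of the cure period: 5 business days after Monday, 2028/07/03, skipping weekends and the listed holiday on Jul 6 — Jul 4, Jul 5, Jul 7, Jul 10, Jul 11 — lands on Tuesday, 2028/07/11.
Adding 88 calendar days to 2028/07/11 gives 2028/10/07, which is the last day of the standstill period.
Adding 4 calendar days to 2028/10/07 gives 2028/10/11, which is the date termination becomes effective.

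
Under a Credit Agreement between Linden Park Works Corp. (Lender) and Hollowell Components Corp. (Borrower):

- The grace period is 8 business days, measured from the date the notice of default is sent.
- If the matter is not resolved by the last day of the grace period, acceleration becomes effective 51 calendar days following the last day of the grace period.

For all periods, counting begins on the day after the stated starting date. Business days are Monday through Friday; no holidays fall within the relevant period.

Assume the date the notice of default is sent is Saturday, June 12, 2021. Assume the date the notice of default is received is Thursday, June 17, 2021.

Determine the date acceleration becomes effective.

The last day of the grace period: counting 8 business days from Saturday, June 12, 2021 (Jun 14, Jun 15, Jun 16, Jun 17, Jun 18, Jun 21, Jun 22, Jun 23, skipping weekends) reaches Wednesday, June 23, 2021.
The date acceleration becomes effective: June 23, 2021 + 51 days = August 13, 2021.

August 13, 2021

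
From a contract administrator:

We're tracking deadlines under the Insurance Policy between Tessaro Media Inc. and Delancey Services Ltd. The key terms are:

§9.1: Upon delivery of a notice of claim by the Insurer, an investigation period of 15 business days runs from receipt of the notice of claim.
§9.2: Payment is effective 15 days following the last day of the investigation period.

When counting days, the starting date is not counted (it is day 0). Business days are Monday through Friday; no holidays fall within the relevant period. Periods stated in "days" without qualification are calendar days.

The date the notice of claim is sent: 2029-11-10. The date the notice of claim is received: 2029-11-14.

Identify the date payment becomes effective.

2029-12-20

The last day of the investigation period: counting 15 business days from Wednesday, 2029-11-14 (Nov 15, Nov 16, Nov 19, Nov 20, …, Dec 3, Dec 4, Dec 5, skipping weekends) reaches Wednesday, 2029-12-05.
Adding 15 calendar days to 2029-12-05 gives 2029-12-20, which is the date payment becomes effective.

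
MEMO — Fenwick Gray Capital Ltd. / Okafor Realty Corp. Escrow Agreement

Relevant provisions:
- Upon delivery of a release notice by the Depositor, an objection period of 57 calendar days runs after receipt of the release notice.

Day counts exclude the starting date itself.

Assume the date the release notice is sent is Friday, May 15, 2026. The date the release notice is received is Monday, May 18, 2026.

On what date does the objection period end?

Jul 14, 2026

The last day of the objection period: May 18, 2026 + 57 days = Jul 14, 2026.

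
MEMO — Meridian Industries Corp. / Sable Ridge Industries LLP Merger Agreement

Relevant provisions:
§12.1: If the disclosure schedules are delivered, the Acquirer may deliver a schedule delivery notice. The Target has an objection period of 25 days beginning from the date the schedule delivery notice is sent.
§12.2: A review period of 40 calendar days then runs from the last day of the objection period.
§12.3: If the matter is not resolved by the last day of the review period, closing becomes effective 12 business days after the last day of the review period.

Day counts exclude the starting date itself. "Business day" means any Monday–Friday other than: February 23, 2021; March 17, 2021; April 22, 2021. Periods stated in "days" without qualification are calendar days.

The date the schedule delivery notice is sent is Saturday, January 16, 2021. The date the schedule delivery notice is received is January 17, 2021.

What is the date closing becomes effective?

Adding 25 calendar days to January 16, 2021 gives February 10, 2021, which is the last day of the objection period.
The last day of the review period: 40 calendar days after February 10, 2021 is March 22, 2021.
From Monday, March 22, 2021, 12 business days (Mar 23, Mar 24, Mar 25, Mar 26, …, Apr 5, Apr 6, Apr 7, skipping weekends) brings us to Wednesday, April 7, 2021, which is the date closing becomes effective.

April 7, 2021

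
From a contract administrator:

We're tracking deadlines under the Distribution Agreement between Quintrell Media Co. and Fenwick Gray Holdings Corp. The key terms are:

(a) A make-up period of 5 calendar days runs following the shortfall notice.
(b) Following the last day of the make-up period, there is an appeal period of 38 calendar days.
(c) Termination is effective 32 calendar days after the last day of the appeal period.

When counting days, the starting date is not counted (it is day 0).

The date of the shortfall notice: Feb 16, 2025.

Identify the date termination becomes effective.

May 2, 2025

The last day of the make-up period: Feb 16, 2025 + 5 days = Feb 21, 2025.
The last day of the appeal period: 38 calendar days after Feb 21, 2025 is Mar 31, 2025.
The date termination becomes effective: Mar 31, 2025 + 32 days = May 2, 2025.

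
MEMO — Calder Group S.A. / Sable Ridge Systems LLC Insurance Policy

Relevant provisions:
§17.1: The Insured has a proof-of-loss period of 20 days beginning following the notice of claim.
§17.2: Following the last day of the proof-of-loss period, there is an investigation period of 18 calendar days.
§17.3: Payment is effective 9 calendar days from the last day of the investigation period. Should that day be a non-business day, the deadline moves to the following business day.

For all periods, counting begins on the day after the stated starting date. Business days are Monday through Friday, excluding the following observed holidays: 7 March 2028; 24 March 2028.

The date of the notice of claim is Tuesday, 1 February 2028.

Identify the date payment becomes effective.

The last day of the proof-of-loss period: 20 calendar days after 1 February 2028 is 21 February 2028.
Adding 18 calendar days to 21 February 2028 gives 10 March 2028, which is the last day of the investigation period.
The date payment becomes effective: 10 March 2028 + 9 days = 19 March 2028. That falls on a Sunday, so it rolls to the next business day, Monday, 20 March 2028.

20 March 2028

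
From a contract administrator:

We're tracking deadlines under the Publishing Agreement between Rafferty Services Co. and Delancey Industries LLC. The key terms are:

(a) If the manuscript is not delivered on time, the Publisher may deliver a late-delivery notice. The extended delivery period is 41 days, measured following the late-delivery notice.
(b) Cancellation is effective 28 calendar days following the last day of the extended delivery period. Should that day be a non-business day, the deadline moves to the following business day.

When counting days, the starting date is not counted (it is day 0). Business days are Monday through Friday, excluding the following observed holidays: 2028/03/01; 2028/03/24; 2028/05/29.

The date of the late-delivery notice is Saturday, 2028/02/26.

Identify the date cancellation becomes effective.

Adding 41 calendar days to 2028/02/26 gives 2028/04/07, which is the last day of the extended delivery period.
The date cancellation becomes effective: 28 calendar days after 2028/04/07 is 2028/05/05. 2028/05/05 is a Friday and is not a listed holiday, so no roll-forward applies.

2028/05/05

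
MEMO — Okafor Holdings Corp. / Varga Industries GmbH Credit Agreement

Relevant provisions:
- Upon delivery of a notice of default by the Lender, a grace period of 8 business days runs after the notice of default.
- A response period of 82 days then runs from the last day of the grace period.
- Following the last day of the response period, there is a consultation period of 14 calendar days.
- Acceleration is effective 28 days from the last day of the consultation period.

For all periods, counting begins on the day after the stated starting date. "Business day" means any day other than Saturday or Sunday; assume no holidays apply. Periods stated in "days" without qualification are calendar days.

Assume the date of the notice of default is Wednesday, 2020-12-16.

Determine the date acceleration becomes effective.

From Wednesday, 2020-12-16, 8 business days (Dec 17, Dec 18, Dec 21, Dec 22, Dec 23, Dec 24, Dec 25, Dec 28, skipping weekends) brings us to Monday, 2020-12-28, which is the last day of the grace period.
The last day of the response period: 82 calendar days after 2020-12-28 is 2021-03-20.
The last day of the consultation period: 2021-03-20 + 14 days = 2021-04-03.
The date acceleration becomes effective: 28 calendar days after 2021-04-03 is 2021-05-01.

2021-05-01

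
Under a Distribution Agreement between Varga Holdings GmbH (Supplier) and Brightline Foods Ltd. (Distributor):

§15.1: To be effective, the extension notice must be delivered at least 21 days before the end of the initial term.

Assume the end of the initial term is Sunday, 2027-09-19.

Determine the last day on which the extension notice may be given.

2027-09-19 minus 21 days is 2027-08-29.

2027-08-29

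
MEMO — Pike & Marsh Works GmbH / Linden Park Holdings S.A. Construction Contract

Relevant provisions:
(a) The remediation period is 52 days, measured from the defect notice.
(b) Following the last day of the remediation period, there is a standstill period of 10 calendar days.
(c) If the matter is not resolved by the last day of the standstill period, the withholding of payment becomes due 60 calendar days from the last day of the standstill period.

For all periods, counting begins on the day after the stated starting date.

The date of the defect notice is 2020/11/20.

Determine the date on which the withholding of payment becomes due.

2021/03/22

The last day of the remediation period: 52 calendar days after 2020/11/20 is 2021/01/11.
Adding 10 calendar days to 2021/01/11 gives 2021/01/21, which is the last day of the standstill period.
Adding 60 calendar days to 2021/01/21 gives 2021/03/22, which is the date on which the withholding of payment becomes due.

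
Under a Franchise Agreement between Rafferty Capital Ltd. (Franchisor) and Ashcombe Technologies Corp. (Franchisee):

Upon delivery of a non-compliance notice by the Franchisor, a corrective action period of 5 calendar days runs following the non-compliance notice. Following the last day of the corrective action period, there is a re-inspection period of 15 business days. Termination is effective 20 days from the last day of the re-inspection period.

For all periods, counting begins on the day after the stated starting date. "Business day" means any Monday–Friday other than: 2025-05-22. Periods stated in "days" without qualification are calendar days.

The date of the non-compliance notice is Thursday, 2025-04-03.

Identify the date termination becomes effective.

2025-05-19

Adding 5 calendar days to 2025-04-03 gives 2025-04-08, which is the last day of the corrective action period.
The last day of the re-inspection period: counting 15 business days from Tuesday, 2025-04-08 (Apr 9, Apr 10, Apr 11, Apr 14, …, Apr 25, Apr 28, Apr 29, skipping weekends) reaches Tuesday, 2025-04-29.
The date termination becomes effective: 2025-04-29 + 20 days = 2025-05-19.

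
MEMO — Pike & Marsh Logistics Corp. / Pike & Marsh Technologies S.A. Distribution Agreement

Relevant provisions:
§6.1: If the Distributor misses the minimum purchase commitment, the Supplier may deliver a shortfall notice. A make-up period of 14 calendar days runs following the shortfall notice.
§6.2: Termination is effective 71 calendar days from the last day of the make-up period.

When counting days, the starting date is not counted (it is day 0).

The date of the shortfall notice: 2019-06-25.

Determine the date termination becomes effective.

2019-09-18

Adding 14 calendar days to 2019-06-25 gives 2019-07-09, which is the last day of the make-up period.
Adding 71 calendar days to 2019-07-09 gives 2019-09-18, which is the date termination becomes effective.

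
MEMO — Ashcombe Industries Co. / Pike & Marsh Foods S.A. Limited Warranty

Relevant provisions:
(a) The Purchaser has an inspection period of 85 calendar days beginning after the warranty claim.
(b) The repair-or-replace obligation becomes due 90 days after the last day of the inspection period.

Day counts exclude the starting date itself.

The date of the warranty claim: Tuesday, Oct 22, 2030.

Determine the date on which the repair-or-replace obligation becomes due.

Apr 15, 2031

The last day of the inspection period: 85 calendar days after Oct 22, 2030 is Jan 15, 2031.
Adding 90 calendar days to Jan 15, 2031 gives Apr 15, 2031, which is the date on which the repair-or-replace obligation becomes due.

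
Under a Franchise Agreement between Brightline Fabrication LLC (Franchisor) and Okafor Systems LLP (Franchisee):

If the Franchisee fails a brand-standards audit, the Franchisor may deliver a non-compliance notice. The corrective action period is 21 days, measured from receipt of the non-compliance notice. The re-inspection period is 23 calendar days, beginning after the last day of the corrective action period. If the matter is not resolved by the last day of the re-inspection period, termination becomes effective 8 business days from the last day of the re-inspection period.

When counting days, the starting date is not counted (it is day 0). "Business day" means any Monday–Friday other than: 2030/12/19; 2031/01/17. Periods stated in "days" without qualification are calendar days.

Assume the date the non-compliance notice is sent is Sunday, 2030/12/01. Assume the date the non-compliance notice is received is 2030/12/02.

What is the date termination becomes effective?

2031/01/28

The last day of the corrective action period: 2030/12/02 + 21 days = 2030/12/23.
The last day of the re-inspection period: 23 calendar days after 2030/12/23 is 2031/01/15.
From Wednesday, 2031/01/15, 8 business days (Jan 16, Jan 20, Jan 21, Jan 22, Jan 23, Jan 24, Jan 27, Jan 28, skipping weekends and the listed holiday on Jan 17) brings us to Tuesday, 2031/01/28, which is the date termination becomes effective.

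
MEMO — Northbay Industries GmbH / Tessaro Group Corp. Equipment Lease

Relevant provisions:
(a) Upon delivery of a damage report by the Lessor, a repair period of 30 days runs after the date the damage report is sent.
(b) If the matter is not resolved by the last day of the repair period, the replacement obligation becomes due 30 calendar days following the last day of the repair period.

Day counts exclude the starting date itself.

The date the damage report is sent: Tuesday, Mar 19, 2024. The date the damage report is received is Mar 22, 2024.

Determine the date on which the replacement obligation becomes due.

May 18, 2024

Adding 30 calendar days to Mar 19, 2024 gives Apr 18, 2024, which is the last day of the repair period.
The date on which the replacement obligation becomes due: 30 calendar days after Apr 18, 2024 is May 18, 2024.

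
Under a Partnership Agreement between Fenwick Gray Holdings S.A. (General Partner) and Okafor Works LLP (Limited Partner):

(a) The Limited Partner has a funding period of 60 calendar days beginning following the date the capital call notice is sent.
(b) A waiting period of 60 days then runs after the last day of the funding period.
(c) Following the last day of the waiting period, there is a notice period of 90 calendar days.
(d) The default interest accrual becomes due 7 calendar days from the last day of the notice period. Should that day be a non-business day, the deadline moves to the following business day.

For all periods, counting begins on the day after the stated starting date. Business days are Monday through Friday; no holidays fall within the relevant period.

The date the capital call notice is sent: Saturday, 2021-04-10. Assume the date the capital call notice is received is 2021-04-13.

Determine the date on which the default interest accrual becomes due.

2021-11-15

The last day of the funding period: 2021-04-10 + 60 days = 2021-06-09.
Adding 60 calendar days to 2021-06-09 gives 2021-08-08, which is the last day of the waiting period.
The last day of the notice period: 2021-08-08 + 90 days = 2021-11-06.
Adding 7 calendar days to 2021-11-06 gives 2021-11-13, which is the date on which the default interest accrual becomes due. That falls on a Saturday, so it rolls to the next business day, Monday, 2021-11-15.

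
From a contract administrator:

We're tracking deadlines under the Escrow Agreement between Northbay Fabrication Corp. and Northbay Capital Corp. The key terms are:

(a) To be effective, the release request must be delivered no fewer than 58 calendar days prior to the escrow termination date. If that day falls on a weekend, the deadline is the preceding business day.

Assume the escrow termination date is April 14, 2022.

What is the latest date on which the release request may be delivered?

February 15, 2022

Counting back 58 calendar days from April 14, 2022 gives February 15, 2022. That is a Tuesday, so no adjustment is needed.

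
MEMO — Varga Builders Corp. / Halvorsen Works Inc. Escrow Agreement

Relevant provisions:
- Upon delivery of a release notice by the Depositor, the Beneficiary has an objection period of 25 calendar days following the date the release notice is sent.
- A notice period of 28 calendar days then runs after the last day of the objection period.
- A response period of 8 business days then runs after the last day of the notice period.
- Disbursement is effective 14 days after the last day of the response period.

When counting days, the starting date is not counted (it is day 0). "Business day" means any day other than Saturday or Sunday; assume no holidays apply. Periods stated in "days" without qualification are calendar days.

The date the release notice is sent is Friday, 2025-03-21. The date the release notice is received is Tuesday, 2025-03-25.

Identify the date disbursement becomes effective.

Adding 25 calendar days to 2025-03-21 gives 2025-04-15, which is the last day of the objection period.
The last day of the notice period: 2025-04-15 + 28 days = 2025-05-13.
The last day of the response period: 8 business days after Tuesday, 2025-05-13, skipping weekends — May 14, May 15, May 16, May 19, May 20, May 21, May 22, May 23 — lands on Friday, 2025-05-23.
Adding 14 calendar days to 2025-05-23 gives 2025-06-06, which is the date disbursement becomes effective.

2025-06-06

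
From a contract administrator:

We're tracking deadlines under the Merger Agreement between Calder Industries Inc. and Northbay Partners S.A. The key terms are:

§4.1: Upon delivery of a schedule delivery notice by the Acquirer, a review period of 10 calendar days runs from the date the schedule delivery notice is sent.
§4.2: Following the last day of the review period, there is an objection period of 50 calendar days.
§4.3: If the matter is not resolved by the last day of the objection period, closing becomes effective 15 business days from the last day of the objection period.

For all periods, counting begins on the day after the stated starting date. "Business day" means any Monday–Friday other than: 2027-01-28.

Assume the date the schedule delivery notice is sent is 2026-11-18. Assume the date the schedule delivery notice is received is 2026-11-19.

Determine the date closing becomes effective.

2027-02-08

The last day of the review period: 10 calendar days after 2026-11-18 is 2026-11-28.
The last day of the objection period: 50 calendar days after 2026-11-28 is 2027-01-17.
The date closing becomes effective: 15 business days after Sunday, 2027-01-17, skipping weekends and the listed holiday on Jan 28 — Jan 18, Jan 19, Jan 20, Jan 21, …, Feb 4, Feb 5, Feb 8 — lands on Monday, 2027-02-08.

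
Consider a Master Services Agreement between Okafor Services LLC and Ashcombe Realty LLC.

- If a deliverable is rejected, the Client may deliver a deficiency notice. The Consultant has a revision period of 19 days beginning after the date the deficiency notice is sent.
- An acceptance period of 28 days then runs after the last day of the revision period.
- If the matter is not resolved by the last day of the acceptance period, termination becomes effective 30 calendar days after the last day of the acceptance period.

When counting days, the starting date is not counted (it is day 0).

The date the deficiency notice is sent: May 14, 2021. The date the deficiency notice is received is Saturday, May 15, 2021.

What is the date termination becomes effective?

July 30, 2021

Adding 19 calendar days to May 14, 2021 gives June 2, 2021, which is the last day of the revision period.
Adding 28 calendar days to June 2, 2021 gives June 30, 2021, which is the last day of the acceptance period.
The date termination becomes effective: June 30, 2021 + 30 days = July 30, 2021.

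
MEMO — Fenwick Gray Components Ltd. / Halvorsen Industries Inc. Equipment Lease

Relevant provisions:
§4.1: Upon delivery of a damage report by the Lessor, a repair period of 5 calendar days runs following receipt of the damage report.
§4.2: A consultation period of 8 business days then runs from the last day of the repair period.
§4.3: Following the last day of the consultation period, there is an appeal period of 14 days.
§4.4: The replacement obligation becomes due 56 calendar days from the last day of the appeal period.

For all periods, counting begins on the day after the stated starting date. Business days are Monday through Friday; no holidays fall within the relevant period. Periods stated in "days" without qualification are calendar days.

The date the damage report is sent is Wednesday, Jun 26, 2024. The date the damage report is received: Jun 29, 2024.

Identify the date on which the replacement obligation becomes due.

The last day of the repair period: Jun 29, 2024 + 5 days = Jul 4, 2024.
The last day of the consultation period: 8 business days after Thursday, Jul 4, 2024, skipping weekends — Jul 5, Jul 8, Jul 9, Jul 10, Jul 11, Jul 12, Jul 15, Jul 16 — lands on Tuesday, Jul 16, 2024.
The last day of the appeal period: Jul 16, 2024 + 14 days = Jul 30, 2024.
Adding 56 calendar days to Jul 30, 2024 gives Sep 24, 2024, which is the date on which the replacement obligation becomes due.

Sep 24, 2024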